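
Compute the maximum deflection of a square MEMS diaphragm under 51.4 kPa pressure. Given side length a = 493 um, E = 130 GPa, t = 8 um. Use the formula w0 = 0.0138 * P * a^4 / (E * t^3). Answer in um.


Step 1: Convert pressure to compatible units (E is in GPa, so P in GPa).
P = 51.4 kPa = 51.4e-6 GPa
Step 2: Compute numerator: 0.0138 * P * a^4.
a^4 = 493^4 = 59072816401
numerator = 0.0138 * 51.4e-6 * 59072816401 = 4.19015e+04
Step 3: Compute denominator: E * t^3 = 130 * 8^3 = 66560
Step 4: w0 = numerator / denominator = 4.19015e+04 / 66560 = 0.6295 um


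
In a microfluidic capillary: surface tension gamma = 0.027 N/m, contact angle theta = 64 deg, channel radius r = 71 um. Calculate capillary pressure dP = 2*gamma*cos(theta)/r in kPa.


Step 1: cos(64 deg) = 0.4384
Step 2: Convert r to m: r = 71e-6 m
Step 3: dP = 2 * 0.027 * 0.4384 / 71e-6 = 333.4 Pa
Step 4: Convert Pa to kPa (divide by 1000).
dP = 0.33 kPa


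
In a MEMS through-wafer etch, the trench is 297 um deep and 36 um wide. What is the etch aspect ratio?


Step 1: AR = depth / width
Step 2: AR = 297 / 36
AR = 8.3


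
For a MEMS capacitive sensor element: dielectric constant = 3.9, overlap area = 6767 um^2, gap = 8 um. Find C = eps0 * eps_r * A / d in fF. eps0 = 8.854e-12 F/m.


Step 1: Convert area to m^2: A = 6767e-12 m^2
Step 2: Convert gap to m: d = 8e-6 m
Step 3: C = eps0 * eps_r * A / d
C = 8.854e-12 * 3.9 * 6767e-12 / 8e-6
Step 4: Convert to fF (multiply by 1e15).
C = 29.21 fF


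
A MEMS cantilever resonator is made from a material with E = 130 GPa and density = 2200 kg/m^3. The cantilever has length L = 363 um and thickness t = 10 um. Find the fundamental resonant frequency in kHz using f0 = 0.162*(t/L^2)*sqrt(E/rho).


Step 1: Convert units to SI.
t_SI = 10e-6 m, L_SI = 363e-6 m
Step 2: Calculate sqrt(E/rho).
sqrt(130e9 / 2200) = 7687.06 m/s
Step 3: Compute f0.
f0 = 0.162 * 10e-6 / (363e-6)^2 * 7687.06 = 94506.6 Hz = 94.51 kHz


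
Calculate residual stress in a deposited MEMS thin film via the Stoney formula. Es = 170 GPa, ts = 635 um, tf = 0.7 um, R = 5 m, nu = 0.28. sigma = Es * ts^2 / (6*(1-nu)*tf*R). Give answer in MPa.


Step 1: Compute numerator: Es * ts^2 = 170 * 635^2 = 68548250 (GPa*um^2)
Step 2: Compute denominator (R in um): 6*(1-nu)*tf*R = 6*0.72*0.7*5e6 = 15120000.0 (um^2)
Step 3: sigma (GPa) = 68548250 / 15120000.0 = 4.533614e+00 GPa
Step 4: Convert to MPa (x1000): sigma = 4533.6 MPa


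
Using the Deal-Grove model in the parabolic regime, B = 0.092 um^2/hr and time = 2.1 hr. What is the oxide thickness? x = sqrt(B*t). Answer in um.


Step 1: Compute B*t = 0.092 * 2.1 = 0.1932
Step 2: x = sqrt(0.1932)
x = 0.44 um


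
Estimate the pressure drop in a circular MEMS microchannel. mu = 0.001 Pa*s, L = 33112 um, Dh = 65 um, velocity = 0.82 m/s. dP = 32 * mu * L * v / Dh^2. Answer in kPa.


Step 1: Convert to SI: L = 33112e-6 m, Dh = 65e-6 m
Step 2: dP = 32 * 0.001 * 33112e-6 * 0.82 / (65e-6)^2
Step 3: dP = 205647.07 Pa
Step 4: Convert to kPa: dP = 205.65 kPa


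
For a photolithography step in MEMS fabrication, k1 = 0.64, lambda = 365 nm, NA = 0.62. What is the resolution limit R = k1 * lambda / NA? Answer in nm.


Step 1: Identify values: k1 = 0.64, lambda = 365 nm, NA = 0.62
Step 2: R = k1 * lambda / NA
R = 0.64 * 365 / 0.62
R = 376.8 nm


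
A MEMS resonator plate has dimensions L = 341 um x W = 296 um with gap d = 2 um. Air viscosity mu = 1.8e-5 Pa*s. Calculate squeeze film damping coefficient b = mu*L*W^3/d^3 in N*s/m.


Step 1: Convert to SI.
L = 341e-6 m, W = 296e-6 m, d = 2e-6 m
Step 2: W^3 = (296e-6)^3 = 2.59e-11 m^3
Step 3: d^3 = (2e-6)^3 = 8.00e-18 m^3
Step 4: b = 1.8e-5 * 341e-6 * 2.59e-11 / 8.00e-18
b = 1.99e-02 N*s/m


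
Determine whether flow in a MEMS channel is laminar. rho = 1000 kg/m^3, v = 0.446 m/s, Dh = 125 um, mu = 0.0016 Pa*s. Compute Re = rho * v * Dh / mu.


Step 1: Convert Dh to meters: Dh = 125e-6 m
Step 2: Re = rho * v * Dh / mu
Re = 1000 * 0.446 * 125e-6 / 0.0016
Re = 34.844
Since Re = 34.844 is below ~2300, the flow is laminar.


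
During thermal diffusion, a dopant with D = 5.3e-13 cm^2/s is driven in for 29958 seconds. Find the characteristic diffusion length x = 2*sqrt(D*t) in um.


Step 1: Compute D*t = 5.3e-13 * 29958 = 1.587774e-08 cm^2
Step 2: sqrt(D*t) = 1.2601e-04 cm
Step 3: x = 2 * 1.2601e-04 cm = 2.5202e-04 cm
Step 4: Convert to um (1 cm = 1e4 um): x = 2.52 um


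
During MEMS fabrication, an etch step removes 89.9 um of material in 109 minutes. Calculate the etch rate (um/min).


Step 1: Etch rate = depth / time
Step 2: rate = 89.9 / 109
rate = 0.825 um/min


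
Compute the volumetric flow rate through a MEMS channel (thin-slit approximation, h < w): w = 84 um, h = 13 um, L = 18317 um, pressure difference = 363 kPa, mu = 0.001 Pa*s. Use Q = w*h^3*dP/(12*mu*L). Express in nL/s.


Step 1: Convert all dimensions to SI (meters).
w = 84e-6 m, h = 13e-6 m, L = 18317e-6 m, dP = 363e3 Pa
Step 2: Q = w * h^3 * dP / (12 * mu * L)
Q = 84e-6 * (13e-6)^3 * 363e3 / (12 * 0.001 * 18317e-6) = 3.0477573e-10 m^3/s
Step 3: Convert Q from m^3/s to nL/s (1 m^3 = 1e12 nL, so multiply by 1e12).
Q = 304.776 nL/s


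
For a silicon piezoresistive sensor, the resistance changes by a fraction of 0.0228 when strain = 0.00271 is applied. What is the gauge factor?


Step 1: Identify values.
dR/R = 0.0228, strain = 0.00271
Step 2: GF = (dR/R) / strain = 0.0228 / 0.00271
GF = 8.4


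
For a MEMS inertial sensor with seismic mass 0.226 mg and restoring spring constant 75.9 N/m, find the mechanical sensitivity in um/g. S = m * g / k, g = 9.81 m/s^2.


Step 1: Convert mass: m = 0.226 mg = 2.26e-07 kg
Step 2: S = m * g / k = 2.26e-07 * 9.81 / 75.9
Step 3: S = 2.92e-08 m/g
Step 4: Convert to um/g: S = 0.029 um/g


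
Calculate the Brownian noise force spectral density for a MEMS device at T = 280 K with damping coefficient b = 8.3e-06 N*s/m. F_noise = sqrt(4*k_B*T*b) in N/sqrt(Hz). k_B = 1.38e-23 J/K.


Step 1: Compute 4 * k_B * T * b
= 4 * 1.38e-23 * 280 * 8.3e-06
= 1.2828e-25 N^2/Hz
Step 2: F_noise = sqrt(1.2828e-25)
F_noise = 3.58e-13 N/sqrt(Hz)


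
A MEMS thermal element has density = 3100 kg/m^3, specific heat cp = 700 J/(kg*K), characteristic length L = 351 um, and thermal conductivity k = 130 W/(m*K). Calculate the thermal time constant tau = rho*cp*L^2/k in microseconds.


Step 1: Convert L to m: L = 351e-6 m
Step 2: L^2 = (351e-6)^2 = 1.23201e-07 m^2
Step 3: tau = 3100 * 700 * 1.23201e-07 / 130 = 2.056509e-03 s
Step 4: Convert to microseconds (multiply by 1e6).
tau = 2056.509 us


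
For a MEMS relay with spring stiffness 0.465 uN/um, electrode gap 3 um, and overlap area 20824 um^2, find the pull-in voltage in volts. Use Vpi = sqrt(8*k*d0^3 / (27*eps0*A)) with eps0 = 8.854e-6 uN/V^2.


Step 1: Compute numerator: 8 * k * d0^3 = 8 * 0.465 * 3^3 = 100.44
Step 2: Compute denominator: 27 * eps0 * A = 27 * 8.854e-6 * 20824 = 4.978144
Step 3: Vpi = sqrt(100.44 / 4.978144)
Vpi = 4.49 V


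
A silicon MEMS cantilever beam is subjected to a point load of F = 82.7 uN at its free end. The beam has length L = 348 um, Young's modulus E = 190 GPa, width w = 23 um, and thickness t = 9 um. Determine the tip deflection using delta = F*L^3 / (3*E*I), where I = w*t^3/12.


Step 1: Calculate the second moment of area.
I = w * t^3 / 12 = 23 * 9^3 / 12 = 1397.25 um^4
Step 2: Convert E to consistent units (1 GPa = 1000 uN/um^2).
E = 190 GPa = 190000 uN/um^2
Step 3: Calculate tip deflection.
delta = F * L^3 / (3 * E * I)
delta = 82.7 * 348^3 / (3 * 190000 * 1397.25)
delta = 4.3762 um


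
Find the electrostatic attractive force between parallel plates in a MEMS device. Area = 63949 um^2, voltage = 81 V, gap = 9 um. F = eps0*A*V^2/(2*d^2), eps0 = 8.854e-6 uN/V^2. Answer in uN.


Step 1: Identify parameters.
eps0 = 8.854e-6 uN/V^2, A = 63949 um^2, V = 81 V, d = 9 um
Step 2: Compute V^2 = 81^2 = 6561
Step 3: Compute d^2 = 9^2 = 81
Step 4: F = 0.5 * 8.854e-6 * 63949 * 6561 / 81
F = 22.931 uN


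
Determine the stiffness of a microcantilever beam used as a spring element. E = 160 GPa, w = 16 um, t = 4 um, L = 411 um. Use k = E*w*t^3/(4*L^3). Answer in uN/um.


Step 1: Convert E to consistent units (1 GPa = 1000 uN/um^2).
E = 160 GPa = 160000 uN/um^2
Step 2: Compute t^3 = 4^3 = 64
Step 3: Compute L^3 = 411^3 = 69426531
Step 4: k = 160000 * 16 * 64 / (4 * 69426531)
k = 0.59 uN/um


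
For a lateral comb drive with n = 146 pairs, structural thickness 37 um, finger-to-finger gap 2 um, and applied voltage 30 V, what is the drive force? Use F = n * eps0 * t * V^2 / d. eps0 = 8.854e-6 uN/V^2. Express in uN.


Step 1: Parameters: n=146, eps0=8.854e-6 uN/V^2, t=37 um, V=30 V, d=2 um
Step 2: V^2 = 900
Step 3: F = 146 * 8.854e-6 * 37 * 900 / 2
F = 21.523 uN


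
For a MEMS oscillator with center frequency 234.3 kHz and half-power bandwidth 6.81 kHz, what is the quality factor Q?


Step 1: Q = f0 / bandwidth
Step 2: Q = 234.3 / 6.81
Q = 34.4


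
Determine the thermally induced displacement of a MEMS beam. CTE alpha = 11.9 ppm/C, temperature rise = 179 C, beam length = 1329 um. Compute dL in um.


Step 1: Convert CTE: alpha = 11.9 ppm/C = 11.9e-6 /C
Step 2: dL = 11.9e-6 * 179 * 1329
dL = 2.8309 um


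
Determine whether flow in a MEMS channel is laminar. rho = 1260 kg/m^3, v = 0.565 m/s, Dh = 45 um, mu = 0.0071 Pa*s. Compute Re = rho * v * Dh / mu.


Step 1: Convert Dh to meters: Dh = 45e-6 m
Step 2: Re = rho * v * Dh / mu
Re = 1260 * 0.565 * 45e-6 / 0.0071
Re = 4.512
Since Re = 4.512 is below ~2300, the flow is laminar.


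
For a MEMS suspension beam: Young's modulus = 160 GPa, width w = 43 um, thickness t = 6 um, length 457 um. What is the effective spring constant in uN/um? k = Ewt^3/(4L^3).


Step 1: Convert E to consistent units (1 GPa = 1000 uN/um^2).
E = 160 GPa = 160000 uN/um^2
Step 2: Compute t^3 = 6^3 = 216
Step 3: Compute L^3 = 457^3 = 95443993
Step 4: k = 160000 * 43 * 216 / (4 * 95443993)
k = 3.8925 uN/um


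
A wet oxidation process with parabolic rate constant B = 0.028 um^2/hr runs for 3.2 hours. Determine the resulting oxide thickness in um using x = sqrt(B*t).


Step 1: Compute B*t = 0.028 * 3.2 = 0.0896
Step 2: x = sqrt(0.0896)
x = 0.299 um


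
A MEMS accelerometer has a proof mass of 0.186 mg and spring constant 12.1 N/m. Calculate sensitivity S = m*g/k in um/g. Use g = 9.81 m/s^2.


Step 1: Convert mass: m = 0.186 mg = 1.86e-07 kg
Step 2: S = m * g / k = 1.86e-07 * 9.81 / 12.1
Step 3: S = 1.51e-07 m/g
Step 4: Convert to um/g: S = 0.151 um/g


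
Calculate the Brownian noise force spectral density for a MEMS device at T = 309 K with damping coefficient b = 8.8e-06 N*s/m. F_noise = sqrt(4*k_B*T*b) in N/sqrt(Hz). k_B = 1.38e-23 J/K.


Step 1: Compute 4 * k_B * T * b
= 4 * 1.38e-23 * 309 * 8.8e-06
= 1.5010e-25 N^2/Hz
Step 2: F_noise = sqrt(1.5010e-25)
F_noise = 3.87e-13 N/sqrt(Hz)


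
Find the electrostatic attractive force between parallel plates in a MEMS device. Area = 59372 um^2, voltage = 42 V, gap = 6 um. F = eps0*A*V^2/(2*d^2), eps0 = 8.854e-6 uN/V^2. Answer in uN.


Step 1: Identify parameters.
eps0 = 8.854e-6 uN/V^2, A = 59372 um^2, V = 42 V, d = 6 um
Step 2: Compute V^2 = 42^2 = 1764
Step 3: Compute d^2 = 6^2 = 36
Step 4: F = 0.5 * 8.854e-6 * 59372 * 1764 / 36
F = 12.879 uN


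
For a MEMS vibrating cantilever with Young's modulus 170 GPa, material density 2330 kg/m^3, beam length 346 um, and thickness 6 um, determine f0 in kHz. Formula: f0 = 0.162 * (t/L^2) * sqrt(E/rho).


Step 1: Convert units to SI.
t_SI = 6e-6 m, L_SI = 346e-6 m
Step 2: Calculate sqrt(E/rho).
sqrt(170e9 / 2330) = 8541.74 m/s
Step 3: Compute f0.
f0 = 0.162 * 6e-6 / (346e-6)^2 * 8541.74 = 69352.2 Hz = 69.35 kHz


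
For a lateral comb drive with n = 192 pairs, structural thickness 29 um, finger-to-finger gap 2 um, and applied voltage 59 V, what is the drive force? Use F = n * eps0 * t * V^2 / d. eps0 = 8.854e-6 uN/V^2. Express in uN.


Step 1: Parameters: n=192, eps0=8.854e-6 uN/V^2, t=29 um, V=59 V, d=2 um
Step 2: V^2 = 3481
Step 3: F = 192 * 8.854e-6 * 29 * 3481 / 2
F = 85.805 uN


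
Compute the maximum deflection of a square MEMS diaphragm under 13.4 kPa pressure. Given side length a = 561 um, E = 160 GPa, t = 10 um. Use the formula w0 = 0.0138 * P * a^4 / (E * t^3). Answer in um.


Step 1: Convert pressure to compatible units (E is in GPa, so P in GPa).
P = 13.4 kPa = 13.4e-6 GPa
Step 2: Compute numerator: 0.0138 * P * a^4.
a^4 = 561^4 = 99049307841
numerator = 0.0138 * 13.4e-6 * 99049307841 = 1.83162e+04
Step 3: Compute denominator: E * t^3 = 160 * 10^3 = 160000
Step 4: w0 = numerator / denominator = 1.83162e+04 / 160000 = 0.1145 um


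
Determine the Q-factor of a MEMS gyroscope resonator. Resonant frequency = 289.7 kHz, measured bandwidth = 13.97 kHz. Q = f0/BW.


Step 1: Q = f0 / bandwidth
Step 2: Q = 289.7 / 13.97
Q = 20.7


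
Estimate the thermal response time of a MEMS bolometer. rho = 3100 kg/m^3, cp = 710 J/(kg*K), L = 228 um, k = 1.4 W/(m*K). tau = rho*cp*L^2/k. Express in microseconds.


Step 1: Convert L to m: L = 228e-6 m
Step 2: L^2 = (228e-6)^2 = 5.1984e-08 m^2
Step 3: tau = 3100 * 710 * 5.1984e-08 / 1.4 = 8.172627429e-02 s
Step 4: Convert to microseconds (multiply by 1e6).
tau = 81726.274 us


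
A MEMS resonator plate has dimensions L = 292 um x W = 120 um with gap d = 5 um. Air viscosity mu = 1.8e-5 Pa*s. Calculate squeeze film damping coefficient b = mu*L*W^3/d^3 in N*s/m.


Step 1: Convert to SI.
L = 292e-6 m, W = 120e-6 m, d = 5e-6 m
Step 2: W^3 = (120e-6)^3 = 1.73e-12 m^3
Step 3: d^3 = (5e-6)^3 = 1.25e-16 m^3
Step 4: b = 1.8e-5 * 292e-6 * 1.73e-12 / 1.25e-16
b = 7.27e-05 N*s/m


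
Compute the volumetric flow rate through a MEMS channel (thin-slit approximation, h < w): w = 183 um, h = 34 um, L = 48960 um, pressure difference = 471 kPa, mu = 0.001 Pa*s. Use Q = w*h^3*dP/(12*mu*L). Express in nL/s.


Step 1: Convert all dimensions to SI (meters).
w = 183e-6 m, h = 34e-6 m, L = 48960e-6 m, dP = 471e3 Pa
Step 2: Q = w * h^3 * dP / (12 * mu * L)
Q = 183e-6 * (34e-6)^3 * 471e3 / (12 * 0.001 * 48960e-6) = 5.76615208e-09 m^3/s
Step 3: Convert Q from m^3/s to nL/s (1 m^3 = 1e12 nL, so multiply by 1e12).
Q = 5766.152 nL/s


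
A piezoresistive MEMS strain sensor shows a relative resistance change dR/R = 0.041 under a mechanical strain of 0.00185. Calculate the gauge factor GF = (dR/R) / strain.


Step 1: Identify values.
dR/R = 0.041, strain = 0.00185
Step 2: GF = (dR/R) / strain = 0.041 / 0.00185
GF = 22.2


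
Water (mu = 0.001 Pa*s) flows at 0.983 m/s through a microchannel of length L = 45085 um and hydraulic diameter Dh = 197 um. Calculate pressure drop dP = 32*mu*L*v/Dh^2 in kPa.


Step 1: Convert to SI: L = 45085e-6 m, Dh = 197e-6 m
Step 2: dP = 32 * 0.001 * 45085e-6 * 0.983 / (197e-6)^2
Step 3: dP = 36542.91 Pa
Step 4: Convert to kPa: dP = 36.54 kPa


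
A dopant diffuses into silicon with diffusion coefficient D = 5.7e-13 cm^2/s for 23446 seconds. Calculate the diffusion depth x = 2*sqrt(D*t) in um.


Step 1: Compute D*t = 5.7e-13 * 23446 = 1.336422e-08 cm^2
Step 2: sqrt(D*t) = 1.15604e-04 cm
Step 3: x = 2 * 1.15604e-04 cm = 2.31208e-04 cm
Step 4: Convert to um (1 cm = 1e4 um): x = 2.312 um


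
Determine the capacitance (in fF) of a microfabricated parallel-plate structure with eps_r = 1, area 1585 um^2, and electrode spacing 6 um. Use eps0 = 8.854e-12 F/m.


Step 1: Convert area to m^2: A = 1585e-12 m^2
Step 2: Convert gap to m: d = 6e-6 m
Step 3: C = eps0 * eps_r * A / d
C = 8.854e-12 * 1 * 1585e-12 / 6e-6
Step 4: Convert to fF (multiply by 1e15).
C = 2.34 fF


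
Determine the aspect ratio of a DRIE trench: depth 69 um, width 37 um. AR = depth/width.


Step 1: AR = depth / width
Step 2: AR = 69 / 37
AR = 1.9


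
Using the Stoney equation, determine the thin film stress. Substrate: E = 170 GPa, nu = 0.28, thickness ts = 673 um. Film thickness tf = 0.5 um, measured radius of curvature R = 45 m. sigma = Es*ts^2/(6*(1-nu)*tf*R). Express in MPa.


Step 1: Compute numerator: Es * ts^2 = 170 * 673^2 = 76997930 (GPa*um^2)
Step 2: Compute denominator (R in um): 6*(1-nu)*tf*R = 6*0.72*0.5*45e6 = 97200000.0 (um^2)
Step 3: sigma (GPa) = 76997930 / 97200000.0 = 7.9216e-01 GPa
Step 4: Convert to MPa (x1000): sigma = 792.2 MPa


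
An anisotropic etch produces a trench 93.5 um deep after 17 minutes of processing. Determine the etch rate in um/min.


Step 1: Etch rate = depth / time
Step 2: rate = 93.5 / 17
rate = 5.5 um/min


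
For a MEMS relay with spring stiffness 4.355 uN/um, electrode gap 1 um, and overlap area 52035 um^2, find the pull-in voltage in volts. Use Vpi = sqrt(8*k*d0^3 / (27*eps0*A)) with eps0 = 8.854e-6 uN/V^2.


Step 1: Compute numerator: 8 * k * d0^3 = 8 * 4.355 * 1^3 = 34.84
Step 2: Compute denominator: 27 * eps0 * A = 27 * 8.854e-6 * 52035 = 12.439383
Step 3: Vpi = sqrt(34.84 / 12.439383)
Vpi = 1.67 V


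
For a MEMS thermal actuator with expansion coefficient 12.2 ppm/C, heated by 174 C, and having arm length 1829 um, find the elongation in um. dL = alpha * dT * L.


Step 1: Convert CTE: alpha = 12.2 ppm/C = 12.2e-6 /C
Step 2: dL = 12.2e-6 * 174 * 1829
dL = 3.8826 um


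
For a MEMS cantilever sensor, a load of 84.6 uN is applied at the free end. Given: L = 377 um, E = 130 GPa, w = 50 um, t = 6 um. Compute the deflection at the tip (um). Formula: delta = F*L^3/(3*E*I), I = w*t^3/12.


Step 1: Calculate the second moment of area.
I = w * t^3 / 12 = 50 * 6^3 / 12 = 900.0 um^4
Step 2: Convert E to consistent units (1 GPa = 1000 uN/um^2).
E = 130 GPa = 130000 uN/um^2
Step 3: Calculate tip deflection.
delta = F * L^3 / (3 * E * I)
delta = 84.6 * 377^3 / (3 * 130000 * 900.0)
delta = 12.9148 um


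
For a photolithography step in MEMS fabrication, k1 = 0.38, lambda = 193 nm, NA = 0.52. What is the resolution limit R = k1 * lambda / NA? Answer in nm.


Step 1: Identify values: k1 = 0.38, lambda = 193 nm, NA = 0.52
Step 2: R = k1 * lambda / NA
R = 0.38 * 193 / 0.52
R = 141.0 nm


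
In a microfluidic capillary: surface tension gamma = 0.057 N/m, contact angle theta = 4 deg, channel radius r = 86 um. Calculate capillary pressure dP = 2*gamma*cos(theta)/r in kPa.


Step 1: cos(4 deg) = 0.9976
Step 2: Convert r to m: r = 86e-6 m
Step 3: dP = 2 * 0.057 * 0.9976 / 86e-6 = 1322.4 Pa
Step 4: Convert Pa to kPa (divide by 1000).
dP = 1.32 kPa


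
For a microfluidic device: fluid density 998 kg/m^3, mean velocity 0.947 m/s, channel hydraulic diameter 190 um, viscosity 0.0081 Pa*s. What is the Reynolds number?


Step 1: Convert Dh to meters: Dh = 190e-6 m
Step 2: Re = rho * v * Dh / mu
Re = 998 * 0.947 * 190e-6 / 0.0081
Re = 22.169


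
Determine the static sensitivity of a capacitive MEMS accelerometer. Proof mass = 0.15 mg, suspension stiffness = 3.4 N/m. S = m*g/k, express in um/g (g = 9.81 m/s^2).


Step 1: Convert mass: m = 0.15 mg = 1.50e-07 kg
Step 2: S = m * g / k = 1.50e-07 * 9.81 / 3.4
Step 3: S = 4.33e-07 m/g
Step 4: Convert to um/g: S = 0.433 um/g


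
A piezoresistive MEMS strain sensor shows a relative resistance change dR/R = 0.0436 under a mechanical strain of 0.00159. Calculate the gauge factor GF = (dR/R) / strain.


Step 1: Identify values.
dR/R = 0.0436, strain = 0.00159
Step 2: GF = (dR/R) / strain = 0.0436 / 0.00159
GF = 27.4


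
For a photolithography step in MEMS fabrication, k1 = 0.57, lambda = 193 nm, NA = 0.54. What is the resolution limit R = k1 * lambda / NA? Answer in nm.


Step 1: Identify values: k1 = 0.57, lambda = 193 nm, NA = 0.54
Step 2: R = k1 * lambda / NA
R = 0.57 * 193 / 0.54
R = 203.7 nm


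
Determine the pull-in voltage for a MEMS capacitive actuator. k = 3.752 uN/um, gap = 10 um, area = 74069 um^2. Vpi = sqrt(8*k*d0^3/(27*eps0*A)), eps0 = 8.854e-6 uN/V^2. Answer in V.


Step 1: Compute numerator: 8 * k * d0^3 = 8 * 3.752 * 10^3 = 30016.0
Step 2: Compute denominator: 27 * eps0 * A = 27 * 8.854e-6 * 74069 = 17.706787
Step 3: Vpi = sqrt(30016.0 / 17.706787)
Vpi = 41.17 V


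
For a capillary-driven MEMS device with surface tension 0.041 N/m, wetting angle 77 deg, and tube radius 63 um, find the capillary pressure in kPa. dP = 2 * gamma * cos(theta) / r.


Step 1: cos(77 deg) = 0.225
Step 2: Convert r to m: r = 63e-6 m
Step 3: dP = 2 * 0.041 * 0.225 / 63e-6 = 292.9 Pa
Step 4: Convert Pa to kPa (divide by 1000).
dP = 0.29 kPa


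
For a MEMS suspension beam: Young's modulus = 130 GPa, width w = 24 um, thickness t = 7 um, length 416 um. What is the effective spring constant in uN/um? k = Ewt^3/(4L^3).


Step 1: Convert E to consistent units (1 GPa = 1000 uN/um^2).
E = 130 GPa = 130000 uN/um^2
Step 2: Compute t^3 = 7^3 = 343
Step 3: Compute L^3 = 416^3 = 71991296
Step 4: k = 130000 * 24 * 343 / (4 * 71991296)
k = 3.7163 uN/um


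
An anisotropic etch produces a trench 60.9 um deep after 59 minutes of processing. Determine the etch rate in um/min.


Step 1: Etch rate = depth / time
Step 2: rate = 60.9 / 59
rate = 1.032 um/min


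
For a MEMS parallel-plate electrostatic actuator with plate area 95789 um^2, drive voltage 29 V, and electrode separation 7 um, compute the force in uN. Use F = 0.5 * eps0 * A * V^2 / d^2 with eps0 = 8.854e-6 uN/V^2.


Step 1: Identify parameters.
eps0 = 8.854e-6 uN/V^2, A = 95789 um^2, V = 29 V, d = 7 um
Step 2: Compute V^2 = 29^2 = 841
Step 3: Compute d^2 = 7^2 = 49
Step 4: F = 0.5 * 8.854e-6 * 95789 * 841 / 49
F = 7.278 uN


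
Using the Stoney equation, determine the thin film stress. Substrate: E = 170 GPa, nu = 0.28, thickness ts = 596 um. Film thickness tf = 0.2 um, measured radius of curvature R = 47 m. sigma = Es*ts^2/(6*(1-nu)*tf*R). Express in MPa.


Step 1: Compute numerator: Es * ts^2 = 170 * 596^2 = 60386720 (GPa*um^2)
Step 2: Compute denominator (R in um): 6*(1-nu)*tf*R = 6*0.72*0.2*47e6 = 40608000.0 (um^2)
Step 3: sigma (GPa) = 60386720 / 40608000.0 = 1.487065e+00 GPa
Step 4: Convert to MPa (x1000): sigma = 1487.1 MPa


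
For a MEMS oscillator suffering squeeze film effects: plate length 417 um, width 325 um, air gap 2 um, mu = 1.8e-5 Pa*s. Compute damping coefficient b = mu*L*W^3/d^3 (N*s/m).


Step 1: Convert to SI.
L = 417e-6 m, W = 325e-6 m, d = 2e-6 m
Step 2: W^3 = (325e-6)^3 = 3.43e-11 m^3
Step 3: d^3 = (2e-6)^3 = 8.00e-18 m^3
Step 4: b = 1.8e-5 * 417e-6 * 3.43e-11 / 8.00e-18
b = 3.22e-02 N*s/m


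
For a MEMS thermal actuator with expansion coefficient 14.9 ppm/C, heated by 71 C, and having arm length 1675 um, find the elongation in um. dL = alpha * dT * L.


Step 1: Convert CTE: alpha = 14.9 ppm/C = 14.9e-6 /C
Step 2: dL = 14.9e-6 * 71 * 1675
dL = 1.772 um


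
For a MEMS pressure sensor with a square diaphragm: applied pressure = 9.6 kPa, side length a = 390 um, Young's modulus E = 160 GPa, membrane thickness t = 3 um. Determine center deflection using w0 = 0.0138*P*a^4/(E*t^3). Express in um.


Step 1: Convert pressure to compatible units (E is in GPa, so P in GPa).
P = 9.6 kPa = 9.6e-6 GPa
Step 2: Compute numerator: 0.0138 * P * a^4.
a^4 = 390^4 = 23134410000
numerator = 0.0138 * 9.6e-6 * 23134410000 = 3.06485e+03
Step 3: Compute denominator: E * t^3 = 160 * 3^3 = 4320
Step 4: w0 = numerator / denominator = 3.06485e+03 / 4320 = 0.7095 um


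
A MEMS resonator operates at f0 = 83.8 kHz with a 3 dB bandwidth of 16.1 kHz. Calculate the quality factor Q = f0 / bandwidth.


Step 1: Q = f0 / bandwidth
Step 2: Q = 83.8 / 16.1
Q = 5.2


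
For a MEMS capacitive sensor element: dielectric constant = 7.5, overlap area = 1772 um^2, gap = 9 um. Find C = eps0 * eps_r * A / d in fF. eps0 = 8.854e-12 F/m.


Step 1: Convert area to m^2: A = 1772e-12 m^2
Step 2: Convert gap to m: d = 9e-6 m
Step 3: C = eps0 * eps_r * A / d
C = 8.854e-12 * 7.5 * 1772e-12 / 9e-6
Step 4: Convert to fF (multiply by 1e15).
C = 13.07 fF


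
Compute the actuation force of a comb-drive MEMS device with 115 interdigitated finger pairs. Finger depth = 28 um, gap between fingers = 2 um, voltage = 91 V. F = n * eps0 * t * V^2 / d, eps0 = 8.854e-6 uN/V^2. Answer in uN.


Step 1: Parameters: n=115, eps0=8.854e-6 uN/V^2, t=28 um, V=91 V, d=2 um
Step 2: V^2 = 8281
Step 3: F = 115 * 8.854e-6 * 28 * 8281 / 2
F = 118.045 uN


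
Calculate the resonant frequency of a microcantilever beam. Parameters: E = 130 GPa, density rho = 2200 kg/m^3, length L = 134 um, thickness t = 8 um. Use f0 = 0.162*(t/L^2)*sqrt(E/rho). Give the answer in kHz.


Step 1: Convert units to SI.
t_SI = 8e-6 m, L_SI = 134e-6 m
Step 2: Calculate sqrt(E/rho).
sqrt(130e9 / 2200) = 7687.06 m/s
Step 3: Compute f0.
f0 = 0.162 * 8e-6 / (134e-6)^2 * 7687.06 = 554824.6 Hz = 554.82 kHz


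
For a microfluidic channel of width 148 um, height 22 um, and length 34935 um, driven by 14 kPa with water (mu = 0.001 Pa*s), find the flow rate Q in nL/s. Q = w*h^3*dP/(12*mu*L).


Step 1: Convert all dimensions to SI (meters).
w = 148e-6 m, h = 22e-6 m, L = 34935e-6 m, dP = 14e3 Pa
Step 2: Q = w * h^3 * dP / (12 * mu * L)
Q = 148e-6 * (22e-6)^3 * 14e3 / (12 * 0.001 * 34935e-6) = 5.262787e-11 m^3/s
Step 3: Convert Q from m^3/s to nL/s (1 m^3 = 1e12 nL, so multiply by 1e12).
Q = 52.628 nL/s


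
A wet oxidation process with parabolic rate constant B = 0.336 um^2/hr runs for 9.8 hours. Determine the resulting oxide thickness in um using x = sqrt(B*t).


Step 1: Compute B*t = 0.336 * 9.8 = 3.2928
Step 2: x = sqrt(3.2928)
x = 1.815 um


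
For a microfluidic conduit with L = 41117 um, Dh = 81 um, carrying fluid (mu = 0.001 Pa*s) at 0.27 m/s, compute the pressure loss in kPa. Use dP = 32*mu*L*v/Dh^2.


Step 1: Convert to SI: L = 41117e-6 m, Dh = 81e-6 m
Step 2: dP = 32 * 0.001 * 41117e-6 * 0.27 / (81e-6)^2
Step 3: dP = 54145.84 Pa
Step 4: Convert to kPa: dP = 54.15 kPa


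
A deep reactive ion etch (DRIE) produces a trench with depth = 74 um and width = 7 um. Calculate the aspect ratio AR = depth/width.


Step 1: AR = depth / width
Step 2: AR = 74 / 7
AR = 10.6


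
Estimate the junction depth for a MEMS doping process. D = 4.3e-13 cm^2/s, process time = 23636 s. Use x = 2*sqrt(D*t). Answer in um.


Step 1: Compute D*t = 4.3e-13 * 23636 = 1.016348e-08 cm^2
Step 2: sqrt(D*t) = 1.00814e-04 cm
Step 3: x = 2 * 1.00814e-04 cm = 2.01628e-04 cm
Step 4: Convert to um (1 cm = 1e4 um): x = 2.016 um


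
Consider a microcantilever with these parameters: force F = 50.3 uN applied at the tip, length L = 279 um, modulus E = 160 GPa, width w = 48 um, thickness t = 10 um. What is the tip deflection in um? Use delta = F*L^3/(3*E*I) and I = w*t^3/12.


Step 1: Calculate the second moment of area.
I = w * t^3 / 12 = 48 * 10^3 / 12 = 4000.0 um^4
Step 2: Convert E to consistent units (1 GPa = 1000 uN/um^2).
E = 160 GPa = 160000 uN/um^2
Step 3: Calculate tip deflection.
delta = F * L^3 / (3 * E * I)
delta = 50.3 * 279^3 / (3 * 160000 * 4000.0)
delta = 0.569 um


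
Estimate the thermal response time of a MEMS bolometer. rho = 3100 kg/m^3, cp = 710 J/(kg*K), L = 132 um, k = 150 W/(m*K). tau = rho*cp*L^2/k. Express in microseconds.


Step 1: Convert L to m: L = 132e-6 m
Step 2: L^2 = (132e-6)^2 = 1.7424e-08 m^2
Step 3: tau = 3100 * 710 * 1.7424e-08 / 150 = 2.5566816e-04 s
Step 4: Convert to microseconds (multiply by 1e6).
tau = 255.668 us


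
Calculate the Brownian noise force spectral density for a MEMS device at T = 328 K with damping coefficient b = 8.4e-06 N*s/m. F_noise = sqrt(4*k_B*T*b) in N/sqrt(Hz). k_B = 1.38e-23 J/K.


Step 1: Compute 4 * k_B * T * b
= 4 * 1.38e-23 * 328 * 8.4e-06
= 1.5209e-25 N^2/Hz
Step 2: F_noise = sqrt(1.5209e-25)
F_noise = 3.90e-13 N/sqrt(Hz)


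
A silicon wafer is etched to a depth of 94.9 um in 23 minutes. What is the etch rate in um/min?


Step 1: Etch rate = depth / time
Step 2: rate = 94.9 / 23
rate = 4.126 um/min


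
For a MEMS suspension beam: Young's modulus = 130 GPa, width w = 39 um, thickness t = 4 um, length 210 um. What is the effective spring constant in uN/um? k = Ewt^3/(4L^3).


Step 1: Convert E to consistent units (1 GPa = 1000 uN/um^2).
E = 130 GPa = 130000 uN/um^2
Step 2: Compute t^3 = 4^3 = 64
Step 3: Compute L^3 = 210^3 = 9261000
Step 4: k = 130000 * 39 * 64 / (4 * 9261000)
k = 8.7593 uN/um


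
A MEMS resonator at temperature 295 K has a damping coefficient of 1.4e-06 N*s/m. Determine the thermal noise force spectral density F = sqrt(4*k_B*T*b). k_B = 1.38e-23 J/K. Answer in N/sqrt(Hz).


Step 1: Compute 4 * k_B * T * b
= 4 * 1.38e-23 * 295 * 1.4e-06
= 2.2798e-26 N^2/Hz
Step 2: F_noise = sqrt(2.2798e-26)
F_noise = 1.51e-13 N/sqrt(Hz)


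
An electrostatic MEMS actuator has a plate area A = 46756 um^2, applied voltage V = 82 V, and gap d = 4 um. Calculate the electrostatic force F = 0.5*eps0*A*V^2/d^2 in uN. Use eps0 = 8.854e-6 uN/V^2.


Step 1: Identify parameters.
eps0 = 8.854e-6 uN/V^2, A = 46756 um^2, V = 82 V, d = 4 um
Step 2: Compute V^2 = 82^2 = 6724
Step 3: Compute d^2 = 4^2 = 16
Step 4: F = 0.5 * 8.854e-6 * 46756 * 6724 / 16
F = 86.987 uN


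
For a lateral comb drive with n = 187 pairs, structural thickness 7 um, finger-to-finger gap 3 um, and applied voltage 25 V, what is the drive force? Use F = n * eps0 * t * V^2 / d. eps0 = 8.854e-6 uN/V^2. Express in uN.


Step 1: Parameters: n=187, eps0=8.854e-6 uN/V^2, t=7 um, V=25 V, d=3 um
Step 2: V^2 = 625
Step 3: F = 187 * 8.854e-6 * 7 * 625 / 3
F = 2.415 uN


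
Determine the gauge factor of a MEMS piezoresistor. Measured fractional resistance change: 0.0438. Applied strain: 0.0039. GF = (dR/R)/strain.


Step 1: Identify values.
dR/R = 0.0438, strain = 0.0039
Step 2: GF = (dR/R) / strain = 0.0438 / 0.0039
GF = 11.2


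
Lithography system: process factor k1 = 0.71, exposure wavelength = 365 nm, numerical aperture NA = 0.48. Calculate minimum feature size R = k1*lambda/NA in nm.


Step 1: Identify values: k1 = 0.71, lambda = 365 nm, NA = 0.48
Step 2: R = k1 * lambda / NA
R = 0.71 * 365 / 0.48
R = 539.9 nm


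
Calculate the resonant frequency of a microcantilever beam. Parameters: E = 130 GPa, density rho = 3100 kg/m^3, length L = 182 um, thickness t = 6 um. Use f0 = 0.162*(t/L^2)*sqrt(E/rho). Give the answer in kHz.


Step 1: Convert units to SI.
t_SI = 6e-6 m, L_SI = 182e-6 m
Step 2: Calculate sqrt(E/rho).
sqrt(130e9 / 3100) = 6475.76 m/s
Step 3: Compute f0.
f0 = 0.162 * 6e-6 / (182e-6)^2 * 6475.76 = 190026.5 Hz = 190.03 kHz


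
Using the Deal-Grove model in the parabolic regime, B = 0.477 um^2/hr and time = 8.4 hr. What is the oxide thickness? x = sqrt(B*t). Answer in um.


Step 1: Compute B*t = 0.477 * 8.4 = 4.0068
Step 2: x = sqrt(4.0068)
x = 2.002 um


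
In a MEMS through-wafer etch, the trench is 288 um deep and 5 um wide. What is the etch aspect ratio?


Step 1: AR = depth / width
Step 2: AR = 288 / 5
AR = 57.6


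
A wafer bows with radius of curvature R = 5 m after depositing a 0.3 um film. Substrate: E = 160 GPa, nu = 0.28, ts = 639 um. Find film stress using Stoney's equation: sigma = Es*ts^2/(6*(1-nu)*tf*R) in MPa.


Step 1: Compute numerator: Es * ts^2 = 160 * 639^2 = 65331360 (GPa*um^2)
Step 2: Compute denominator (R in um): 6*(1-nu)*tf*R = 6*0.72*0.3*5e6 = 6480000.0 (um^2)
Step 3: sigma (GPa) = 65331360 / 6480000.0 = 1.0082e+01 GPa
Step 4: Convert to MPa (x1000): sigma = 10082.0 MPa


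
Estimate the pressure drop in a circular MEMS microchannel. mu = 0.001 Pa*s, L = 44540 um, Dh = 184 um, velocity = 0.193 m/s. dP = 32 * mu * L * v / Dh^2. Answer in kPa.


Step 1: Convert to SI: L = 44540e-6 m, Dh = 184e-6 m
Step 2: dP = 32 * 0.001 * 44540e-6 * 0.193 / (184e-6)^2
Step 3: dP = 8124.97 Pa
Step 4: Convert to kPa: dP = 8.12 kPa


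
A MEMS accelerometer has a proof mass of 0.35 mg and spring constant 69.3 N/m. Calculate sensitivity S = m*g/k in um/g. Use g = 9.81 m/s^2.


Step 1: Convert mass: m = 0.35 mg = 3.50e-07 kg
Step 2: S = m * g / k = 3.50e-07 * 9.81 / 69.3
Step 3: S = 4.95e-08 m/g
Step 4: Convert to um/g: S = 0.05 um/g


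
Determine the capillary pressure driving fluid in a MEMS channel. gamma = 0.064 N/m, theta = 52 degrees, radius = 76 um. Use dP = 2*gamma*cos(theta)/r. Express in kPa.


Step 1: cos(52 deg) = 0.6157
Step 2: Convert r to m: r = 76e-6 m
Step 3: dP = 2 * 0.064 * 0.6157 / 76e-6 = 1037.0 Pa
Step 4: Convert Pa to kPa (divide by 1000).
dP = 1.04 kPa


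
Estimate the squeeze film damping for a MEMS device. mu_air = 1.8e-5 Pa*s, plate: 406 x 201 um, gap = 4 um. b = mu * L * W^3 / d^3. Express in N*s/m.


Step 1: Convert to SI.
L = 406e-6 m, W = 201e-6 m, d = 4e-6 m
Step 2: W^3 = (201e-6)^3 = 8.12e-12 m^3
Step 3: d^3 = (4e-6)^3 = 6.40e-17 m^3
Step 4: b = 1.8e-5 * 406e-6 * 8.12e-12 / 6.40e-17
b = 9.27e-04 N*s/m


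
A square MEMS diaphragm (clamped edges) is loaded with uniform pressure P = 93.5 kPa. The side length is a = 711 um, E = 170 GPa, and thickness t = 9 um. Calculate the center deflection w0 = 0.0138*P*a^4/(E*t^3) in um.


Step 1: Convert pressure to compatible units (E is in GPa, so P in GPa).
P = 93.5 kPa = 93.5e-6 GPa
Step 2: Compute numerator: 0.0138 * P * a^4.
a^4 = 711^4 = 255551481441
numerator = 0.0138 * 93.5e-6 * 255551481441 = 3.297381e+05
Step 3: Compute denominator: E * t^3 = 170 * 9^3 = 123930
Step 4: w0 = numerator / denominator = 3.297381e+05 / 123930 = 2.6607 um


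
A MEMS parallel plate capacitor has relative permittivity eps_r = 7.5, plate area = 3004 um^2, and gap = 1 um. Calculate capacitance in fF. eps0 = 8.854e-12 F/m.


Step 1: Convert area to m^2: A = 3004e-12 m^2
Step 2: Convert gap to m: d = 1e-6 m
Step 3: C = eps0 * eps_r * A / d
C = 8.854e-12 * 7.5 * 3004e-12 / 1e-6
Step 4: Convert to fF (multiply by 1e15).
C = 199.48 fF


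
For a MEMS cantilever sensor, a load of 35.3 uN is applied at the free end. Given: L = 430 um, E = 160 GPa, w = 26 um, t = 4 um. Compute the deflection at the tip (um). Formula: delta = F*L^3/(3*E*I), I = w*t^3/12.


Step 1: Calculate the second moment of area.
I = w * t^3 / 12 = 26 * 4^3 / 12 = 138.6667 um^4
Step 2: Convert E to consistent units (1 GPa = 1000 uN/um^2).
E = 160 GPa = 160000 uN/um^2
Step 3: Calculate tip deflection.
delta = F * L^3 / (3 * E * I)
delta = 35.3 * 430^3 / (3 * 160000 * 138.6667)
delta = 42.1664 um


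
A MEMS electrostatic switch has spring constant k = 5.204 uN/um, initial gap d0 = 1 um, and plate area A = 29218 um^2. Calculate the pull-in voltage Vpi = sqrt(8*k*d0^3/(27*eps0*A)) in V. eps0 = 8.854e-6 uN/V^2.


Step 1: Compute numerator: 8 * k * d0^3 = 8 * 5.204 * 1^3 = 41.632
Step 2: Compute denominator: 27 * eps0 * A = 27 * 8.854e-6 * 29218 = 6.984797
Step 3: Vpi = sqrt(41.632 / 6.984797)
Vpi = 2.44 V


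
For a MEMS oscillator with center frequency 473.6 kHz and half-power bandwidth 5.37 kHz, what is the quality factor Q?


Step 1: Q = f0 / bandwidth
Step 2: Q = 473.6 / 5.37
Q = 88.2


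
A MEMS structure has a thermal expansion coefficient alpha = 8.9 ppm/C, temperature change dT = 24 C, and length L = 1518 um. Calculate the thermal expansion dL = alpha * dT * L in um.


Step 1: Convert CTE: alpha = 8.9 ppm/C = 8.9e-6 /C
Step 2: dL = 8.9e-6 * 24 * 1518
dL = 0.3242 um


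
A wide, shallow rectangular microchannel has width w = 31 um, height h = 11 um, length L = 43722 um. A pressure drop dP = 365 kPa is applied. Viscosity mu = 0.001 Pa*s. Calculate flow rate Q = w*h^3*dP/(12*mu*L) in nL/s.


Step 1: Convert all dimensions to SI (meters).
w = 31e-6 m, h = 11e-6 m, L = 43722e-6 m, dP = 365e3 Pa
Step 2: Q = w * h^3 * dP / (12 * mu * L)
Q = 31e-6 * (11e-6)^3 * 365e3 / (12 * 0.001 * 43722e-6) = 2.870459e-11 m^3/s
Step 3: Convert Q from m^3/s to nL/s (1 m^3 = 1e12 nL, so multiply by 1e12).
Q = 28.705 nL/s


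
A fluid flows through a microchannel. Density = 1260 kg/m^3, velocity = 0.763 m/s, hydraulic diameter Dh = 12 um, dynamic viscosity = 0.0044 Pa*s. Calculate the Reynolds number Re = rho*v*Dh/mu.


Step 1: Convert Dh to meters: Dh = 12e-6 m
Step 2: Re = rho * v * Dh / mu
Re = 1260 * 0.763 * 12e-6 / 0.0044
Re = 2.622


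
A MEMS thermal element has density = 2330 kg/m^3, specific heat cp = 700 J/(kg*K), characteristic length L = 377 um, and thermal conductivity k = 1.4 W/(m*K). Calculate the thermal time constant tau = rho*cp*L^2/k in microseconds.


Step 1: Convert L to m: L = 377e-6 m
Step 2: L^2 = (377e-6)^2 = 1.42129e-07 m^2
Step 3: tau = 2330 * 700 * 1.42129e-07 / 1.4 = 1.65580285e-01 s
Step 4: Convert to microseconds (multiply by 1e6).
tau = 165580.285 us


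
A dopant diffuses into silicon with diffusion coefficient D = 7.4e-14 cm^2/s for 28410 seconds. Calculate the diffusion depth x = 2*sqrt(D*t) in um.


Step 1: Compute D*t = 7.4e-14 * 28410 = 2.10234e-09 cm^2
Step 2: sqrt(D*t) = 4.5851e-05 cm
Step 3: x = 2 * 4.5851e-05 cm = 9.1702e-05 cm
Step 4: Convert to um (1 cm = 1e4 um): x = 0.917 um


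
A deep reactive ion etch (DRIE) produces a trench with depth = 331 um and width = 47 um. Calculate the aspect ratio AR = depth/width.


Step 1: AR = depth / width
Step 2: AR = 331 / 47
AR = 7.0


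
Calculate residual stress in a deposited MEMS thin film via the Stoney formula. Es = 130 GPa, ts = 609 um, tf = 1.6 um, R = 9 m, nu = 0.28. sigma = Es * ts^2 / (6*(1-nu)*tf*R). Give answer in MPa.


Step 1: Compute numerator: Es * ts^2 = 130 * 609^2 = 48214530 (GPa*um^2)
Step 2: Compute denominator (R in um): 6*(1-nu)*tf*R = 6*0.72*1.6*9e6 = 62208000.0 (um^2)
Step 3: sigma (GPa) = 48214530 / 62208000.0 = 7.75054e-01 GPa
Step 4: Convert to MPa (x1000): sigma = 775.1 MPa


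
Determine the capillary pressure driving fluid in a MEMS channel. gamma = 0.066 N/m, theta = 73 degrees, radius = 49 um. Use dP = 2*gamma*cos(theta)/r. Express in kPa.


Step 1: cos(73 deg) = 0.2924
Step 2: Convert r to m: r = 49e-6 m
Step 3: dP = 2 * 0.066 * 0.2924 / 49e-6 = 787.7 Pa
Step 4: Convert Pa to kPa (divide by 1000).
dP = 0.79 kPa


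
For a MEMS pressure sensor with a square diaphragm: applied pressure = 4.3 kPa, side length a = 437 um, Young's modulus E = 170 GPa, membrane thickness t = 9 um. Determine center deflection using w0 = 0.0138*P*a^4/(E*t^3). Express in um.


Step 1: Convert pressure to compatible units (E is in GPa, so P in GPa).
P = 4.3 kPa = 4.3e-6 GPa
Step 2: Compute numerator: 0.0138 * P * a^4.
a^4 = 437^4 = 36469158961
numerator = 0.0138 * 4.3e-6 * 36469158961 = 2.1641e+03
Step 3: Compute denominator: E * t^3 = 170 * 9^3 = 123930
Step 4: w0 = numerator / denominator = 2.1641e+03 / 123930 = 0.0175 um


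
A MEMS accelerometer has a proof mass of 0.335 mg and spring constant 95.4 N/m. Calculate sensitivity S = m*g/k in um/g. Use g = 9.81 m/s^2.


Step 1: Convert mass: m = 0.335 mg = 3.35e-07 kg
Step 2: S = m * g / k = 3.35e-07 * 9.81 / 95.4
Step 3: S = 3.44e-08 m/g
Step 4: Convert to um/g: S = 0.034 um/g


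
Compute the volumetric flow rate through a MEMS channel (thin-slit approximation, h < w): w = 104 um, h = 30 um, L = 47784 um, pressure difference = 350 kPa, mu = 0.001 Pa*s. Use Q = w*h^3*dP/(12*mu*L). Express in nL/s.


Step 1: Convert all dimensions to SI (meters).
w = 104e-6 m, h = 30e-6 m, L = 47784e-6 m, dP = 350e3 Pa
Step 2: Q = w * h^3 * dP / (12 * mu * L)
Q = 104e-6 * (30e-6)^3 * 350e3 / (12 * 0.001 * 47784e-6) = 1.71396283e-09 m^3/s
Step 3: Convert Q from m^3/s to nL/s (1 m^3 = 1e12 nL, so multiply by 1e12).
Q = 1713.963 nL/s


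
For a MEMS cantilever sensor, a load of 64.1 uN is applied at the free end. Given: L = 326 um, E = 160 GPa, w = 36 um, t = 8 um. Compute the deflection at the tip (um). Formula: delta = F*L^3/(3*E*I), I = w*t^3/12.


Step 1: Calculate the second moment of area.
I = w * t^3 / 12 = 36 * 8^3 / 12 = 1536.0 um^4
Step 2: Convert E to consistent units (1 GPa = 1000 uN/um^2).
E = 160 GPa = 160000 uN/um^2
Step 3: Calculate tip deflection.
delta = F * L^3 / (3 * E * I)
delta = 64.1 * 326^3 / (3 * 160000 * 1536.0)
delta = 3.0122 um


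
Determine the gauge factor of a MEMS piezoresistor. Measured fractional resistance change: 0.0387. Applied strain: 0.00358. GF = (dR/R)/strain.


Step 1: Identify values.
dR/R = 0.0387, strain = 0.00358
Step 2: GF = (dR/R) / strain = 0.0387 / 0.00358
GF = 10.8
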